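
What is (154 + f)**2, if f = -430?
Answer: 76176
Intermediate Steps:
(154 + f)**2 = (154 - 430)**2 = (-276)**2 = 76176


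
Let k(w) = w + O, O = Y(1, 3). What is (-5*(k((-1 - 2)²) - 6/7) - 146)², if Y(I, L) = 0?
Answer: 1708249/49 ≈ 34862.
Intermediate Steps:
O = 0
k(w) = w (k(w) = w + 0 = w)
(-5*(k((-1 - 2)²) - 6/7) - 146)² = (-5*((-1 - 2)² - 6/7) - 146)² = (-5*((-3)² - 6*⅐) - 146)² = (-5*(9 - 6/7) - 146)² = (-5*57/7 - 146)² = (-285/7 - 146)² = (-1307/7)² = 1708249/49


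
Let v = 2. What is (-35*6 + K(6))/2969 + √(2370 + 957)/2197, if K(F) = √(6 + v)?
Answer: -210/2969 + √3327/2197 + 2*√2/2969 ≈ -0.043524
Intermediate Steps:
K(F) = 2*√2 (K(F) = √(6 + 2) = √8 = 2*√2)
(-35*6 + K(6))/2969 + √(2370 + 957)/2197 = (-35*6 + 2*√2)/2969 + √(2370 + 957)/2197 = (-210 + 2*√2)*(1/2969) + √3327*(1/2197) = (-210/2969 + 2*√2/2969) + √3327/2197 = -210/2969 + √3327/2197 + 2*√2/2969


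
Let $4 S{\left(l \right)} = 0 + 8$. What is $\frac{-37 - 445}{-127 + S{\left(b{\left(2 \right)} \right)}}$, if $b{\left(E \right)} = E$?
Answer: $\frac{482}{125} \approx 3.856$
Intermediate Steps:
$S{\left(l \right)} = 2$ ($S{\left(l \right)} = \frac{0 + 8}{4} = \frac{1}{4} \cdot 8 = 2$)
$\frac{-37 - 445}{-127 + S{\left(b{\left(2 \right)} \right)}} = \frac{-37 - 445}{-127 + 2} = - \frac{482}{-125} = \left(-482\right) \left(- \frac{1}{125}\right) = \frac{482}{125}$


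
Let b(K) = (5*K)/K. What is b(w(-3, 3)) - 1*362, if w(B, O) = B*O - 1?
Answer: -357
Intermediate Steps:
w(B, O) = -1 + B*O
b(K) = 5
b(w(-3, 3)) - 1*362 = 5 - 1*362 = 5 - 362 = -357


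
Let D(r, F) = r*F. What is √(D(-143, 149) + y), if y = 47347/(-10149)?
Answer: I*√2195148421410/10149 ≈ 145.99*I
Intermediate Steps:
D(r, F) = F*r
y = -47347/10149 (y = 47347*(-1/10149) = -47347/10149 ≈ -4.6652)
√(D(-143, 149) + y) = √(149*(-143) - 47347/10149) = √(-21307 - 47347/10149) = √(-216292090/10149) = I*√2195148421410/10149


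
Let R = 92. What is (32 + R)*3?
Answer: 372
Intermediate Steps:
(32 + R)*3 = (32 + 92)*3 = 124*3 = 372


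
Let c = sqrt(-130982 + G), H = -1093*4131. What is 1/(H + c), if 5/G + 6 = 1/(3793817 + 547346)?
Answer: -13067429750199/59001837040871309998 - I*sqrt(9873849975612919637)/177005511122613929994 ≈ -2.2147e-7 - 1.7752e-11*I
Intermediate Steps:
G = -21705815/26046977 (G = 5/(-6 + 1/(3793817 + 547346)) = 5/(-6 + 1/4341163) = 5/(-26046977/4341163) = 5*(-4341163/26046977) = -21705815/26046977 ≈ -0.83333)
H = -4515183
c = 3*I*sqrt(9873849975612919637)/26046977 (c = sqrt(-130982 - 21705815/26046977) = sqrt(-3411706847229/26046977) = 3*I*sqrt(9873849975612919637)/26046977 ≈ 361.92*I)
1/(H + c) = 1/(-4515183 + 3*I*sqrt(9873849975612919637)/26046977)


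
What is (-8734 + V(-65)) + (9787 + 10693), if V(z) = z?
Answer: 11681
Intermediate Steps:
(-8734 + V(-65)) + (9787 + 10693) = (-8734 - 65) + (9787 + 10693) = -8799 + 20480 = 11681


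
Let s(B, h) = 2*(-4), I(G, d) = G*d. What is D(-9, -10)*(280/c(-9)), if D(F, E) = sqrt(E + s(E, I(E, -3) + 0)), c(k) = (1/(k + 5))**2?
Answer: 13440*I*sqrt(2) ≈ 19007.0*I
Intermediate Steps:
c(k) = (5 + k)**(-2) (c(k) = (1/(5 + k))**2 = (5 + k)**(-2))
s(B, h) = -8
D(F, E) = sqrt(-8 + E) (D(F, E) = sqrt(E - 8) = sqrt(-8 + E))
D(-9, -10)*(280/c(-9)) = sqrt(-8 - 10)*(280/((5 - 9)**(-2))) = sqrt(-18)*(280/((-4)**(-2))) = (3*I*sqrt(2))*(280/(1/16)) = (3*I*sqrt(2))*(280*16) = (3*I*sqrt(2))*4480 = 13440*I*sqrt(2)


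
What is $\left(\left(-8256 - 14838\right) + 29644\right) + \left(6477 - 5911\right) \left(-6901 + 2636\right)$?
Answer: $-2407440$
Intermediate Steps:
$\left(\left(-8256 - 14838\right) + 29644\right) + \left(6477 - 5911\right) \left(-6901 + 2636\right) = \left(-23094 + 29644\right) + 566 \left(-4265\right) = 6550 - 2413990 = -2407440$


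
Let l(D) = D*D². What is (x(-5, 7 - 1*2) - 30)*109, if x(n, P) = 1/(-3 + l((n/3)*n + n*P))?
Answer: -409017813/125081 ≈ -3270.0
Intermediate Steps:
l(D) = D³
x(n, P) = 1/(-3 + (n²/3 + P*n)³) (x(n, P) = 1/(-3 + ((n/3)*n + n*P)³) = 1/(-3 + ((n*(⅓))*n + P*n)³) = 1/(-3 + ((n/3)*n + P*n)³) = 1/(-3 + (n²/3 + P*n)³))
(x(-5, 7 - 1*2) - 30)*109 = (27/(-81 + (-5)³*(-5 + 3*(7 - 1*2))³) - 30)*109 = (27/(-81 - 125*(-5 + 3*(7 - 2))³) - 30)*109 = (27/(-81 - 125*(-5 + 3*5)³) - 30)*109 = (27/(-81 - 125*(-5 + 15)³) - 30)*109 = (27/(-81 - 125*10³) - 30)*109 = (27/(-81 - 125*1000) - 30)*109 = (27/(-81 - 125000) - 30)*109 = (27/(-125081) - 30)*109 = (27*(-1/125081) - 30)*109 = (-27/125081 - 30)*109 = -3752457/125081*109 = -409017813/125081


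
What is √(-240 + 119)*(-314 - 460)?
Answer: -8514*I ≈ -8514.0*I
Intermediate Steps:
√(-240 + 119)*(-314 - 460) = √(-121)*(-774) = (11*I)*(-774) = -8514*I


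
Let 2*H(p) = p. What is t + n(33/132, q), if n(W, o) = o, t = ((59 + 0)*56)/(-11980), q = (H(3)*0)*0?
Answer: -826/2995 ≈ -0.27579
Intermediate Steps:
H(p) = p/2
q = 0 (q = (((½)*3)*0)*0 = ((3/2)*0)*0 = 0*0 = 0)
t = -826/2995 (t = (59*56)*(-1/11980) = 3304*(-1/11980) = -826/2995 ≈ -0.27579)
t + n(33/132, q) = -826/2995 + 0 = -826/2995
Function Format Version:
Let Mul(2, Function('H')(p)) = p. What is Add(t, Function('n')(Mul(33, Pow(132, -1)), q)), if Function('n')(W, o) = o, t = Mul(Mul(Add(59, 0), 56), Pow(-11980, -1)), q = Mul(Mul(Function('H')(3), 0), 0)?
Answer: Rational(-826, 2995) ≈ -0.27579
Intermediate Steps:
Function('H')(p) = Mul(Rational(1, 2), p)
q = 0 (q = Mul(Mul(Mul(Rational(1, 2), 3), 0), 0) = Mul(Mul(Rational(3, 2), 0), 0) = Mul(0, 0) = 0)
t = Rational(-826, 2995) (t = Mul(Mul(59, 56), Rational(-1, 11980)) = Mul(3304, Rational(-1, 11980)) = Rational(-826, 2995) ≈ -0.27579)
Add(t, Function('n')(Mul(33, Pow(132, -1)), q)) = Add(Rational(-826, 2995), 0) = Rational(-826, 2995)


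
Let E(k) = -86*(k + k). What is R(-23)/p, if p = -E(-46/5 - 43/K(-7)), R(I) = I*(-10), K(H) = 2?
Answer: -575/13201 ≈ -0.043557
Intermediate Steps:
E(k) = -172*k
R(I) = -10*I
p = -26402/5 (p = -(-172)*(-46/5 - 43/2) = -(-172)*(-307)/10 = -1*26402/5 = -26402/5 ≈ -5280.4)
R(-23)/p = (-10*(-23))/(-26402/5) = 230*(-5/26402) = -575/13201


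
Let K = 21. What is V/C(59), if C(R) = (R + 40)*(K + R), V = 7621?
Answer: 7621/7920 ≈ 0.96225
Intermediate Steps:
C(R) = (21 + R)*(40 + R) (C(R) = (R + 40)*(21 + R) = (40 + R)*(21 + R) = (21 + R)*(40 + R))
V/C(59) = 7621/(840 + 59² + 61*59) = 7621/(840 + 3481 + 3599) = 7621/7920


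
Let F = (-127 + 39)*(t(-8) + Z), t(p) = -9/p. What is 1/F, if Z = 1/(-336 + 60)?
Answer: -69/6809 ≈ -0.010134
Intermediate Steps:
Z = -1/276 (Z = 1/(-276) = -1/276 ≈ -0.0036232)
F = -6809/69 (F = (-127 + 39)*(-9/(-8) - 1/276) = -88*(-9*(-⅛) - 1/276) = -88*(9/8 - 1/276) = -88*619/552 = -6809/69 ≈ -98.681)
1/F = 1/(-6809/69) = -69/6809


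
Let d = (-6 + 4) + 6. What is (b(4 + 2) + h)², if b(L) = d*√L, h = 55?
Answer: 3121 + 440*√6 ≈ 4198.8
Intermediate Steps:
d = 4 (d = -2 + 6 = 4)
b(L) = 4*√L
(b(4 + 2) + h)² = (4*√(4 + 2) + 55)² = (4*√6 + 55)² = (55 + 4*√6)²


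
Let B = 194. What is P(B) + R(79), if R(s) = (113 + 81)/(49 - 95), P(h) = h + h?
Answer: 8827/23 ≈ 383.78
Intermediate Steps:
P(h) = 2*h
R(s) = -97/23 (R(s) = 194/(-46) = 194*(-1/46) = -97/23)
P(B) + R(79) = 2*194 - 97/23 = 388 - 97/23 = 8827/23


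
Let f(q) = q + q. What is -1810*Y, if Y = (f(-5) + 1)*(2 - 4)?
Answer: -32580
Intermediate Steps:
f(q) = 2*q
Y = 18 (Y = (2*(-5) + 1)*(2 - 4) = (-10 + 1)*(-2) = -9*(-2) = 18)
-1810*Y = -1810*18 = -32580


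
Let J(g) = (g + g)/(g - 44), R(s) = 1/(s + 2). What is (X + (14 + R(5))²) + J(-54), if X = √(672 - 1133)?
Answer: 9855/49 + I*√461 ≈ 201.12 + 21.471*I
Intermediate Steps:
R(s) = 1/(2 + s)
J(g) = 2*g/(-44 + g) (J(g) = (2*g)/(-44 + g) = 2*g/(-44 + g))
X = I*√461 (X = √(-461) = I*√461 ≈ 21.471*I)
(X + (14 + R(5))²) + J(-54) = (I*√461 + (14 + 1/(2 + 5))²) + 2*(-54)/(-44 - 54) = (I*√461 + (14 + 1/7)²) + 2*(-54)/(-98) = (I*√461 + (14 + ⅐)²) + 2*(-54)*(-1/98) = (I*√461 + (99/7)²) + 54/49 = (I*√461 + 9801/49) + 54/49 = (9801/49 + I*√461) + 54/49 = 9855/49 + I*√461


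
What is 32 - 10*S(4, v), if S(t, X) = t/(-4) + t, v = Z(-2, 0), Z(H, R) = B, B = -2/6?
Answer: 2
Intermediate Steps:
B = -⅓ (B = -2*⅙ = -⅓ ≈ -0.33333)
Z(H, R) = -⅓
v = -⅓ ≈ -0.33333
S(t, X) = 3*t/4 (S(t, X) = -t/4 + t = 3*t/4)
32 - 10*S(4, v) = 32 - 15*4/2 = 32 - 10*3 = 32 - 30 = 2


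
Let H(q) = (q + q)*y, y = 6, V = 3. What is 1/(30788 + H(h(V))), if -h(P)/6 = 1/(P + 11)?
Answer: 7/215480 ≈ 3.2486e-5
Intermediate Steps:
h(P) = -6/(11 + P) (h(P) = -6/(P + 11) = -6/(11 + P))
H(q) = 12*q (H(q) = (q + q)*6 = (2*q)*6 = 12*q)
1/(30788 + H(h(V))) = 1/(30788 + 12*(-6/(11 + 3))) = 1/(30788 + 12*(-6/14)) = 1/(30788 + 12*(-6*1/14)) = 1/(30788 + 12*(-3/7)) = 1/(30788 - 36/7) = 1/(215480/7) = 7/215480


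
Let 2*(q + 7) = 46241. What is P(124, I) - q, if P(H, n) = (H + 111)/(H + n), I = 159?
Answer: -13081771/566 ≈ -23113.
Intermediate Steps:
q = 46227/2 (q = -7 + (½)*46241 = -7 + 46241/2 = 46227/2 ≈ 23114.)
P(H, n) = (111 + H)/(H + n)
P(124, I) - q = (111 + 124)/(124 + 159) - 1*46227/2 = 235/283 - 46227/2 = -13081771/566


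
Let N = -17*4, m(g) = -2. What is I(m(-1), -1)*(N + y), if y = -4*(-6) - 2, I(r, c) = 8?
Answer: -368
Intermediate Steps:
N = -68
y = 22 (y = 24 - 2 = 22)
I(m(-1), -1)*(N + y) = 8*(-68 + 22) = 8*(-46) = -368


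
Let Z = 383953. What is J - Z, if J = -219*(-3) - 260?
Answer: -383556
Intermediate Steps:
J = 397 (J = 657 - 260 = 397)
J - Z = 397 - 1*383953 = 397 - 383953 = -383556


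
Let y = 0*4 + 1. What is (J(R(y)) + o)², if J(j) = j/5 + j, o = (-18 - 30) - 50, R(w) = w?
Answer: 234256/25 ≈ 9370.2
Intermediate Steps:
y = 1 (y = 0 + 1 = 1)
o = -98 (o = -48 - 50 = -98)
J(j) = 6*j/5 (J(j) = j*(⅕) + j = j/5 + j = 6*j/5)
(J(R(y)) + o)² = ((6/5)*1 - 98)² = (6/5 - 98)² = (-484/5)² = 234256/25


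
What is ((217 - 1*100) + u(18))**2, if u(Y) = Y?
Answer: 18225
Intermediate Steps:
((217 - 1*100) + u(18))**2 = ((217 - 1*100) + 18)**2 = ((217 - 100) + 18)**2 = (117 + 18)**2 = 135**2 = 18225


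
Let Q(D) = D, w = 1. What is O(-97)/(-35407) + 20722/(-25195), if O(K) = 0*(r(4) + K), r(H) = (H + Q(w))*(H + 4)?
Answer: -20722/25195 ≈ -0.82246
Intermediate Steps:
r(H) = (1 + H)*(4 + H) (r(H) = (H + 1)*(H + 4) = (1 + H)*(4 + H))
O(K) = 0 (O(K) = 0*((4 + 4² + 5*4) + K) = 0*((4 + 16 + 20) + K) = 0*(40 + K) = 0)
O(-97)/(-35407) + 20722/(-25195) = 0/(-35407) + 20722/(-25195) = 0*(-1/35407) + 20722*(-1/25195) = 0 - 20722/25195 = -20722/25195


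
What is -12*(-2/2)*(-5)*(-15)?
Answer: 900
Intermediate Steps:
-12*(-2/2)*(-5)*(-15) = -12*(-2*½)*(-5)*(-15) = -(-12)*(-5)*(-15) = -12*5*(-15) = -60*(-15) = 900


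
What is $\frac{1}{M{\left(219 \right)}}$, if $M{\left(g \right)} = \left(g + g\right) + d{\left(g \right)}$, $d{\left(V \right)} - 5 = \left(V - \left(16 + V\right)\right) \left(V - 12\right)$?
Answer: $- \frac{1}{2869} \approx -0.00034855$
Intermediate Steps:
$d{\left(V \right)} = 197 - 16 V$ ($d{\left(V \right)} = 5 + \left(V - \left(16 + V\right)\right) \left(V - 12\right) = 5 - 16 \left(-12 + V\right) = 5 - \left(-192 + 16 V\right) = 197 - 16 V$)
$M{\left(g \right)} = 197 - 14 g$ ($M{\left(g \right)} = \left(g + g\right) - \left(-197 + 16 g\right) = 2 g - \left(-197 + 16 g\right) = 197 - 14 g$)
$\frac{1}{M{\left(219 \right)}} = \frac{1}{197 - 3066} = \frac{1}{-2869} = - \frac{1}{2869}$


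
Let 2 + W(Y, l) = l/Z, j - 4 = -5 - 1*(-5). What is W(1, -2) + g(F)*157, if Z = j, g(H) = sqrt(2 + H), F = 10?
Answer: -5/2 + 314*sqrt(3) ≈ 541.36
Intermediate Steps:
j = 4 (j = 4 + (-5 - 1*(-5)) = 4 + (-5 + 5) = 4 + 0 = 4)
Z = 4
W(Y, l) = -2 + l/4
W(1, -2) + g(F)*157 = (-2 + (1/4)*(-2)) + sqrt(2 + 10)*157 = (-2 - 1/2) + sqrt(12)*157 = -5/2 + (2*sqrt(3))*157 = -5/2 + 314*sqrt(3)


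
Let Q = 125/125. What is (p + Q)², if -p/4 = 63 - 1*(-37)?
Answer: 159201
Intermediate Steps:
Q = 1 (Q = 125*(1/125) = 1)
p = -400 (p = -4*(63 - 1*(-37)) = -4*(63 + 37) = -4*100 = -400)
(p + Q)² = (-400 + 1)² = (-399)² = 159201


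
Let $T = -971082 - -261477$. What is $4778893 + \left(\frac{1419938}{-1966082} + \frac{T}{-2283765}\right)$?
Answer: $\frac{715251956746563231}{149668975291} \approx 4.7789 \cdot 10^{6}$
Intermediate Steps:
$T = -709605$ ($T = -971082 + 261477 = -709605$)
$4778893 + \left(\frac{1419938}{-1966082} + \frac{T}{-2283765}\right) = 4778893 + \left(\frac{1419938}{-1966082} - \frac{709605}{-2283765}\right) = 4778893 + \left(1419938 \left(- \frac{1}{1966082}\right) - - \frac{47307}{152251}\right) = 4778893 + \left(- \frac{709969}{983041} + \frac{47307}{152251}\right) = 4778893 - \frac{61588769632}{149668975291} = \frac{715251956746563231}{149668975291}$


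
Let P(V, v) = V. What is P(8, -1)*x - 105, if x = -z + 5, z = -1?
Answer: -57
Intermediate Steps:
x = 6 (x = -1*(-1) + 5 = 1 + 5 = 6)
P(8, -1)*x - 105 = 8*6 - 105 = 48 - 105 = -57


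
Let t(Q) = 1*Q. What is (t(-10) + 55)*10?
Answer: 450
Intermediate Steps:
t(Q) = Q
(t(-10) + 55)*10 = (-10 + 55)*10 = 45*10 = 450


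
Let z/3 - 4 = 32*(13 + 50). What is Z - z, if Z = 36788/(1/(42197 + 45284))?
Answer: 3218244968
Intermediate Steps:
z = 6060 (z = 12 + 3*(32*(13 + 50)) = 12 + 3*(32*63) = 12 + 3*2016 = 12 + 6048 = 6060)
Z = 3218251028 (Z = 36788/(1/87481) = 36788*87481 = 3218251028)
Z - z = 3218251028 - 1*6060 = 3218251028 - 6060 = 3218244968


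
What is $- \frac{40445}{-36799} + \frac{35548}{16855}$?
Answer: $\frac{1989831327}{620247145} \approx 3.2081$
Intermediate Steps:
$- \frac{40445}{-36799} + \frac{35548}{16855} = \left(-40445\right) \left(- \frac{1}{36799}\right) + 35548 \cdot \frac{1}{16855} = \frac{40445}{36799} + \frac{35548}{16855} = \frac{1989831327}{620247145}$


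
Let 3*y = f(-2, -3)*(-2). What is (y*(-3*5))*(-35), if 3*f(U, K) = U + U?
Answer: 1400/3 ≈ 466.67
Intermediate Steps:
f(U, K) = 2*U/3 (f(U, K) = (U + U)/3 = (2*U)/3 = 2*U/3)
y = 8/9 (y = (((⅔)*(-2))*(-2))/3 = (-4/3*(-2))/3 = (⅓)*(8/3) = 8/9 ≈ 0.88889)
(y*(-3*5))*(-35) = (8*(-3*5)/9)*(-35) = ((8/9)*(-15))*(-35) = -40/3*(-35) = 1400/3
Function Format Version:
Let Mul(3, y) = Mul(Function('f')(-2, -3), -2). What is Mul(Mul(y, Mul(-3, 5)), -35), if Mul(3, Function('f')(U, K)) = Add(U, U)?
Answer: Rational(1400, 3) ≈ 466.67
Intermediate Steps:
Function('f')(U, K) = Mul(Rational(2, 3), U) (Function('f')(U, K) = Mul(Rational(1, 3), Add(U, U)) = Mul(Rational(1, 3), Mul(2, U)) = Mul(Rational(2, 3), U))
y = Rational(8, 9) (y = Mul(Rational(1, 3), Mul(Mul(Rational(2, 3), -2), -2)) = Mul(Rational(1, 3), Mul(Rational(-4, 3), -2)) = Mul(Rational(1, 3), Rational(8, 3)) = Rational(8, 9) ≈ 0.88889)
Mul(Mul(y, Mul(-3, 5)), -35) = Mul(Mul(Rational(8, 9), Mul(-3, 5)), -35) = Mul(Mul(Rational(8, 9), -15), -35) = Mul(Rational(-40, 3), -35) = Rational(1400, 3)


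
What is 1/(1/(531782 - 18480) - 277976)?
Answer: -513302/142685636751 ≈ -3.5974e-6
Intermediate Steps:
1/(1/(531782 - 18480) - 277976) = 1/(1/513302 - 277976) = 1/(-142685636751/513302) = -513302/142685636751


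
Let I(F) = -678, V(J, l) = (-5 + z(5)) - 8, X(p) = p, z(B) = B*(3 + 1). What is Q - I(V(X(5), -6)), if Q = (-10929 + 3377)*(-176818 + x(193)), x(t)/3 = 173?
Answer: 1331410726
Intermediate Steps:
z(B) = 4*B (z(B) = B*4 = 4*B)
x(t) = 519 (x(t) = 3*173 = 519)
V(J, l) = 7 (V(J, l) = (-5 + 4*5) - 8 = (-5 + 20) - 8 = 15 - 8 = 7)
Q = 1331410048 (Q = (-10929 + 3377)*(-176818 + 519) = -7552*(-176299) = 1331410048)
Q - I(V(X(5), -6)) = 1331410048 - 1*(-678) = 1331410048 + 678 = 1331410726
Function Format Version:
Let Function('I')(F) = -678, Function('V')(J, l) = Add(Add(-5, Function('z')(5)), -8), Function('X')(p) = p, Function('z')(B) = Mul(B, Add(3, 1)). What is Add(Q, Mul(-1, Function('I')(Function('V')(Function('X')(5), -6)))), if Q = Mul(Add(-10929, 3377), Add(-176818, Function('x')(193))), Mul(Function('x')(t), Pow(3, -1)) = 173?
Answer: 1331410726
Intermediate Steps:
Function('z')(B) = Mul(4, B) (Function('z')(B) = Mul(B, 4) = Mul(4, B))
Function('x')(t) = 519 (Function('x')(t) = Mul(3, 173) = 519)
Function('V')(J, l) = 7 (Function('V')(J, l) = Add(Add(-5, Mul(4, 5)), -8) = Add(Add(-5, 20), -8) = Add(15, -8) = 7)
Q = 1331410048 (Q = Mul(Add(-10929, 3377), Add(-176818, 519)) = Mul(-7552, -176299) = 1331410048)
Add(Q, Mul(-1, Function('I')(Function('V')(Function('X')(5), -6)))) = Add(1331410048, Mul(-1, -678)) = Add(1331410048, 678) = 1331410726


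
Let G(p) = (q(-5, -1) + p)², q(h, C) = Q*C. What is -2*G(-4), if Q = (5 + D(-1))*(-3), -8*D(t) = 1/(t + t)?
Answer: -32041/128 ≈ -250.32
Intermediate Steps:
D(t) = -1/(16*t) (D(t) = -1/(8*(t + t)) = -1/(2*t)/8 = -1/(16*t))
Q = -243/16 (Q = (5 - 1/16/(-1))*(-3) = (5 - 1/16*(-1))*(-3) = (5 + 1/16)*(-3) = (81/16)*(-3) = -243/16 ≈ -15.188)
q(h, C) = -243*C/16
G(p) = (243/16 + p)² (G(p) = (-243/16*(-1) + p)² = (243/16 + p)²)
-2*G(-4) = -(243 + 16*(-4))²/128 = -(243 - 64)²/128 = -179²/128 = -32041/128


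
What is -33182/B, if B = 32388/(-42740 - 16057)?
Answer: 325167009/5398 ≈ 60238.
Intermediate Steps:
B = -10796/19599 (B = 32388/(-58797) = 32388*(-1/58797) = -10796/19599 ≈ -0.55084)
-33182/B = -33182/(-10796/19599) = -33182*(-19599/10796) = 325167009/5398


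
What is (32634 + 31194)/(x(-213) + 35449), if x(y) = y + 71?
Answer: 7092/3923 ≈ 1.8078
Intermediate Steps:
x(y) = 71 + y
(32634 + 31194)/(x(-213) + 35449) = (32634 + 31194)/((71 - 213) + 35449) = 63828/(-142 + 35449) = 63828/35307 = 63828*(1/35307) = 7092/3923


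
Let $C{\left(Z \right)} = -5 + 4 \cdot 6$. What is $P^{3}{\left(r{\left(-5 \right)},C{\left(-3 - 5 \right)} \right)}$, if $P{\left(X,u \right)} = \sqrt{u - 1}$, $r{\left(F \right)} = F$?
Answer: $54 \sqrt{2} \approx 76.368$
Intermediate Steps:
$C{\left(Z \right)} = 19$ ($C{\left(Z \right)} = -5 + 24 = 19$)
$P{\left(X,u \right)} = \sqrt{-1 + u}$
$P^{3}{\left(r{\left(-5 \right)},C{\left(-3 - 5 \right)} \right)} = \left(\sqrt{-1 + 19}\right)^{3} = \left(\sqrt{18}\right)^{3} = \left(3 \sqrt{2}\right)^{3} = 54 \sqrt{2}$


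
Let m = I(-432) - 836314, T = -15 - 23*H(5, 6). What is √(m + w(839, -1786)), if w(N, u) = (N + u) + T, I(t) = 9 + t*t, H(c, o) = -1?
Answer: 2*I*√162655 ≈ 806.61*I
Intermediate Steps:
I(t) = 9 + t²
T = 8 (T = -15 - 23*(-1) = -15 + 23 = 8)
m = -649681 (m = (9 + (-432)²) - 836314 = (9 + 186624) - 836314 = 186633 - 836314 = -649681)
w(N, u) = 8 + N + u (w(N, u) = (N + u) + 8 = 8 + N + u)
√(m + w(839, -1786)) = √(-649681 + (8 + 839 - 1786)) = √(-649681 - 939) = √(-650620) = 2*I*√162655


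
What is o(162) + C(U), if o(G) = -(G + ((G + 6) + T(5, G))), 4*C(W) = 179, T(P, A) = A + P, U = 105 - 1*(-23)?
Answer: -1809/4 ≈ -452.25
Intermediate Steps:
U = 128 (U = 105 + 23 = 128)
C(W) = 179/4 (C(W) = (¼)*179 = 179/4)
o(G) = -11 - 3*G (o(G) = -(G + ((G + 6) + (G + 5))) = -(G + ((6 + G) + (5 + G))) = -(G + (11 + 2*G)) = -(11 + 3*G) = -11 - 3*G)
o(162) + C(U) = (-11 - 3*162) + 179/4 = (-11 - 486) + 179/4 = -497 + 179/4 = -1809/4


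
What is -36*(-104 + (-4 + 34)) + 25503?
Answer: 28167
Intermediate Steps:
-36*(-104 + (-4 + 34)) + 25503 = -36*(-104 + 30) + 25503 = -36*(-74) + 25503 = 2664 + 25503 = 28167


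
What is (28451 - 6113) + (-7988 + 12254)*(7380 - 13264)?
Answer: -25078806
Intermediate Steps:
(28451 - 6113) + (-7988 + 12254)*(7380 - 13264) = 22338 + 4266*(-5884) = 22338 - 25101144 = -25078806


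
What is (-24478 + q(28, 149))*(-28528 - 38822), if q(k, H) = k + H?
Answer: 1636672350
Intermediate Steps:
q(k, H) = H + k
(-24478 + q(28, 149))*(-28528 - 38822) = (-24478 + (149 + 28))*(-28528 - 38822) = (-24478 + 177)*(-67350) = -24301*(-67350) = 1636672350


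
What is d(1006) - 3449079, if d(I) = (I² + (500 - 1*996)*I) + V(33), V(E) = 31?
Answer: -2935988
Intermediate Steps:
d(I) = 31 + I² - 496*I (d(I) = (I² + (500 - 1*996)*I) + 31 = (I² + (500 - 996)*I) + 31 = (I² - 496*I) + 31 = 31 + I² - 496*I)
d(1006) - 3449079 = (31 + 1006² - 496*1006) - 3449079 = (31 + 1012036 - 498976) - 3449079 = 513091 - 3449079 = -2935988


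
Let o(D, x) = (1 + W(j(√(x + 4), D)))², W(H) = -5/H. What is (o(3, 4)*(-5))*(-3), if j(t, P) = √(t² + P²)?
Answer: 630/17 - 150*√17/17 ≈ 0.67848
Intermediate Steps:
j(t, P) = √(P² + t²)
o(D, x) = (1 - 5/√(4 + x + D²))² (o(D, x) = (1 - 5/√(D² + (√(x + 4))²))² = (1 - 5/√(D² + (√(4 + x))²))² = (1 - 5/√(D² + (4 + x)))² = (1 - 5/√(4 + x + D²))²)
(o(3, 4)*(-5))*(-3) = (((-5 + √(4 + 4 + 3²))²/(4 + 4 + 3²))*(-5))*(-3) = (((-5 + √(4 + 4 + 9))²/(4 + 4 + 9))*(-5))*(-3) = (((-5 + √17)²/17)*(-5))*(-3) = -5*(-5 + √17)²/17*(-3) = 15*(-5 + √17)²/17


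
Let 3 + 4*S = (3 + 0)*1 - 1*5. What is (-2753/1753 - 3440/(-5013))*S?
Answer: 38852345/35151156 ≈ 1.1053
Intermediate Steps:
S = -5/4 (S = -3/4 + ((3 + 0)*1 - 1*5)/4 = -3/4 + (3*1 - 5)/4 = -3/4 + (3 - 5)/4 = -3/4 + (1/4)*(-2) = -3/4 - 1/2 = -5/4 ≈ -1.2500)
(-2753/1753 - 3440/(-5013))*S = (-2753/1753 - 3440/(-5013))*(-5/4) = (-2753*1/1753 - 3440*(-1/5013))*(-5/4) = (-2753/1753 + 3440/5013)*(-5/4) = -7770469/8787789*(-5/4) = 38852345/35151156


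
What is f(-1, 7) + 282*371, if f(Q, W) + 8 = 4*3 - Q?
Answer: 104627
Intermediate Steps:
f(Q, W) = 4 - Q (f(Q, W) = -8 + (4*3 - Q) = -8 + (12 - Q) = 4 - Q)
f(-1, 7) + 282*371 = (4 - 1*(-1)) + 282*371 = (4 + 1) + 104622 = 5 + 104622 = 104627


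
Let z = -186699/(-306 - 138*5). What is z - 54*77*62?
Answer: -85526039/332 ≈ -2.5761e+5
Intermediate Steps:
z = 62233/332 (z = -186699/(-306 - 690) = -186699/(-996) = -186699*(-1/996) = 62233/332 ≈ 187.45)
z - 54*77*62 = 62233/332 - 54*77*62 = 62233/332 - 4158*62 = 62233/332 - 257796 = -85526039/332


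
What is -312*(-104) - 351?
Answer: 32097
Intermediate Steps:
-312*(-104) - 351 = 32448 - 351 = 32097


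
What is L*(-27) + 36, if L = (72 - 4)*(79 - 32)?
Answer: -86256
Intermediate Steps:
L = 3196 (L = 68*47 = 3196)
L*(-27) + 36 = 3196*(-27) + 36 = -86292 + 36 = -86256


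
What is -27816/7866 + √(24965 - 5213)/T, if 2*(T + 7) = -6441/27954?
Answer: -244/69 - 37272*√4938/132599 ≈ -23.289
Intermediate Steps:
T = -132599/18636 (T = -7 + (-6441/27954)/2 = -7 + (-6441*1/27954)/2 = -7 + (½)*(-2147/9318) = -7 - 2147/18636 = -132599/18636 ≈ -7.1152)
-27816/7866 + √(24965 - 5213)/T = -27816/7866 + √(24965 - 5213)/(-132599/18636) = -27816*1/7866 + √19752*(-18636/132599) = -244/69 + (2*√4938)*(-18636/132599) = -244/69 - 37272*√4938/132599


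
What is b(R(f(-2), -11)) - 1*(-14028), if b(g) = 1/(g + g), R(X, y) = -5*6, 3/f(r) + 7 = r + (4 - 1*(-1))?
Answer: 841679/60 ≈ 14028.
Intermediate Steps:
f(r) = 3/(-2 + r) (f(r) = 3/(-7 + (r + (4 - 1*(-1)))) = 3/(-7 + (r + (4 + 1))) = 3/(-7 + (r + 5)) = 3/(-7 + (5 + r)) = 3/(-2 + r))
R(X, y) = -30
b(g) = 1/(2*g)
b(R(f(-2), -11)) - 1*(-14028) = (1/2)/(-30) - 1*(-14028) = (1/2)*(-1/30) + 14028 = -1/60 + 14028 = 841679/60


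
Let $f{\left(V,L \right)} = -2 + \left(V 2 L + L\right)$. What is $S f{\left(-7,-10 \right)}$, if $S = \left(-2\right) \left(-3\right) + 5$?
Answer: $1408$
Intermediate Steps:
$S = 11$ ($S = 6 + 5 = 11$)
$f{\left(V,L \right)} = -2 + L + 2 L V$ ($f{\left(V,L \right)} = -2 + \left(2 V L + L\right) = -2 + \left(2 L V + L\right) = -2 + \left(L + 2 L V\right) = -2 + L + 2 L V$)
$S f{\left(-7,-10 \right)} = 11 \left(-2 - 10 + 2 \left(-10\right) \left(-7\right)\right) = 11 \left(-2 - 10 + 140\right) = 11 \cdot 128 = 1408$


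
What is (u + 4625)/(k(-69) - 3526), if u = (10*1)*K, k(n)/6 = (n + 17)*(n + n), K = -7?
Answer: 911/7906 ≈ 0.11523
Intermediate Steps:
k(n) = 12*n*(17 + n) (k(n) = 6*((n + 17)*(n + n)) = 6*((17 + n)*(2*n)) = 6*(2*n*(17 + n)) = 12*n*(17 + n))
u = -70 (u = (10*1)*(-7) = 10*(-7) = -70)
(u + 4625)/(k(-69) - 3526) = (-70 + 4625)/(12*(-69)*(17 - 69) - 3526) = 4555/(12*(-69)*(-52) - 3526) = 4555/(43056 - 3526) = 4555/39530 = 4555*(1/39530) = 911/7906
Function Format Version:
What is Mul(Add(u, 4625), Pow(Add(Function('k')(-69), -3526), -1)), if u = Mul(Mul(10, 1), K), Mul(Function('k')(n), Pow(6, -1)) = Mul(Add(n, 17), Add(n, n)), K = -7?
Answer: Rational(911, 7906) ≈ 0.11523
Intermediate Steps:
Function('k')(n) = Mul(12, n, Add(17, n)) (Function('k')(n) = Mul(6, Mul(Add(n, 17), Add(n, n))) = Mul(6, Mul(Add(17, n), Mul(2, n))) = Mul(6, Mul(2, n, Add(17, n))) = Mul(12, n, Add(17, n)))
u = -70 (u = Mul(Mul(10, 1), -7) = Mul(10, -7) = -70)
Mul(Add(u, 4625), Pow(Add(Function('k')(-69), -3526), -1)) = Mul(Add(-70, 4625), Pow(Add(Mul(12, -69, Add(17, -69)), -3526), -1)) = Mul(4555, Pow(Add(Mul(12, -69, -52), -3526), -1)) = Mul(4555, Pow(Add(43056, -3526), -1)) = Mul(4555, Pow(39530, -1)) = Mul(4555, Rational(1, 39530)) = Rational(911, 7906)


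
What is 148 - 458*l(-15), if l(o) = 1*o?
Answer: 7018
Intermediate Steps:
l(o) = o
148 - 458*l(-15) = 148 - 458*(-15) = 148 + 6870 = 7018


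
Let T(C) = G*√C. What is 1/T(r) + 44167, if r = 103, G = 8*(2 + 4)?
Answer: 44167 + √103/4944 ≈ 44167.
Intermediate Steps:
G = 48 (G = 8*6 = 48)
T(C) = 48*√C
1/T(r) + 44167 = 1/(48*√103) + 44167 = √103/4944 + 44167 = 44167 + √103/4944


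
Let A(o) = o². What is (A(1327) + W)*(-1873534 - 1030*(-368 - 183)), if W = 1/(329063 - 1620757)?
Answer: -1485306218855272450/645847 ≈ -2.2998e+12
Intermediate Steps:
W = -1/1291694 (W = 1/(-1291694) = -1/1291694 ≈ -7.7418e-7)
(A(1327) + W)*(-1873534 - 1030*(-368 - 183)) = (1327² - 1/1291694)*(-1873534 - 1030*(-368 - 183)) = (1760929 - 1/1291694)*(-1873534 - 1030*(-551)) = 2274581423725*(-1873534 + 567530)/1291694 = (2274581423725/1291694)*(-1306004) = -1485306218855272450/645847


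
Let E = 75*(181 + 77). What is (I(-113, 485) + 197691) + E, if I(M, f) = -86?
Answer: 216955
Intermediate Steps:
E = 19350 (E = 75*258 = 19350)
(I(-113, 485) + 197691) + E = (-86 + 197691) + 19350 = 197605 + 19350 = 216955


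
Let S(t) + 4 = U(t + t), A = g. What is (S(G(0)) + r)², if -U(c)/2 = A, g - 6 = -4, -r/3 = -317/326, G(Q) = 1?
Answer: 2745649/106276 ≈ 25.835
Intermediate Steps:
r = 951/326 (r = -(-951)/326 = -3*(-317/326) = 951/326 ≈ 2.9172)
g = 2 (g = 6 - 4 = 2)
A = 2
U(c) = -4 (U(c) = -2*2 = -4)
S(t) = -8 (S(t) = -4 - 4 = -8)
(S(G(0)) + r)² = (-8 + 951/326)² = (-1657/326)² = 2745649/106276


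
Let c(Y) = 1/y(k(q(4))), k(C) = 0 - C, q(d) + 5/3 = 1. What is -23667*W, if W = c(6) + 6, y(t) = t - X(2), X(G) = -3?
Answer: -1633023/11 ≈ -1.4846e+5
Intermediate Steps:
q(d) = -2/3 (q(d) = -5/3 + 1 = -2/3)
k(C) = -C
y(t) = 3 + t (y(t) = t - 1*(-3) = t + 3 = 3 + t)
c(Y) = 3/11 (c(Y) = 1/(3 - 1*(-2/3)) = 1/(3 + 2/3) = 1/(11/3) = 3/11)
W = 69/11 (W = 3/11 + 6 = 69/11 ≈ 6.2727)
-23667*W = -23667*69/11 = -1633023/11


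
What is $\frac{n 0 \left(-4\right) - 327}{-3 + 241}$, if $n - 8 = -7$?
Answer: $- \frac{327}{238} \approx -1.3739$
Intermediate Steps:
$n = 1$ ($n = 8 - 7 = 1$)
$\frac{n 0 \left(-4\right) - 327}{-3 + 241} = \frac{1 \cdot 0 \left(-4\right) - 327}{-3 + 241} = \frac{0 \left(-4\right) - 327}{238} = \left(0 - 327\right) \frac{1}{238} = \left(-327\right) \frac{1}{238} = - \frac{327}{238}$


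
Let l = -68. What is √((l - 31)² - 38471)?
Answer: I*√28670 ≈ 169.32*I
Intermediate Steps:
√((l - 31)² - 38471) = √((-68 - 31)² - 38471) = √((-99)² - 38471) = √(9801 - 38471) = √(-28670) = I*√28670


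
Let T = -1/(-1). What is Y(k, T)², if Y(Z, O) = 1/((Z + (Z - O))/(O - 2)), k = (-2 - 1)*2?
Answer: 1/169 ≈ 0.0059172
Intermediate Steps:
k = -6 (k = -3*2 = -6)
T = 1 (T = -1*(-1) = 1)
Y(Z, O) = (-2 + O)/(-O + 2*Z) (Y(Z, O) = 1/((-O + 2*Z)/(-2 + O)) = (-2 + O)/(-O + 2*Z))
Y(k, T)² = ((2 - 1*1)/(1 - 2*(-6)))² = ((2 - 1)/(1 + 12))² = (1/13)² = 1/169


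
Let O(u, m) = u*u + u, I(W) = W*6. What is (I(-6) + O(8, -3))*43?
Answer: 1548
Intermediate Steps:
I(W) = 6*W
O(u, m) = u + u² (O(u, m) = u² + u = u + u²)
(I(-6) + O(8, -3))*43 = (6*(-6) + 8*(1 + 8))*43 = (-36 + 8*9)*43 = (-36 + 72)*43 = 36*43 = 1548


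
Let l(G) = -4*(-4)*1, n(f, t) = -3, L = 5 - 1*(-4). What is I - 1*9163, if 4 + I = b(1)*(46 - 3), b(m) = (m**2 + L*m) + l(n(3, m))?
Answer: -8049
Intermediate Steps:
L = 9 (L = 5 + 4 = 9)
l(G) = 16 (l(G) = 16*1 = 16)
b(m) = 16 + m**2 + 9*m (b(m) = (m**2 + 9*m) + 16 = 16 + m**2 + 9*m)
I = 1114 (I = -4 + (16 + 1**2 + 9*1)*(46 - 3) = -4 + (16 + 1 + 9)*43 = -4 + 26*43 = -4 + 1118 = 1114)
I - 1*9163 = 1114 - 1*9163 = 1114 - 9163 = -8049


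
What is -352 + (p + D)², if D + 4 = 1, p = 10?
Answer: -303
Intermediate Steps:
D = -3 (D = -4 + 1 = -3)
-352 + (p + D)² = -352 + (10 - 3)² = -352 + 7² = -352 + 49 = -303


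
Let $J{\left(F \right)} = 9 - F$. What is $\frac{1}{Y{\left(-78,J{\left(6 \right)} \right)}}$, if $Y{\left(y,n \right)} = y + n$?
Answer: $- \frac{1}{75} \approx -0.013333$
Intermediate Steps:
$Y{\left(y,n \right)} = n + y$
$\frac{1}{Y{\left(-78,J{\left(6 \right)} \right)}} = \frac{1}{\left(9 - 6\right) - 78} = \frac{1}{3 - 78} = \frac{1}{-75} = - \frac{1}{75}$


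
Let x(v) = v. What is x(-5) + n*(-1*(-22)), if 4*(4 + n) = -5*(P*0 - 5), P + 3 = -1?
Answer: 89/2 ≈ 44.500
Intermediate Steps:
P = -4 (P = -3 - 1 = -4)
n = 9/4 (n = -4 + (-5*(-4*0 - 5))/4 = -4 + (-5*(0 - 5))/4 = -4 + (-5*(-5))/4 = -4 + (1/4)*25 = -4 + 25/4 = 9/4 ≈ 2.2500)
x(-5) + n*(-1*(-22)) = -5 + 9*(-1*(-22))/4 = -5 + (9/4)*22 = -5 + 99/2 = 89/2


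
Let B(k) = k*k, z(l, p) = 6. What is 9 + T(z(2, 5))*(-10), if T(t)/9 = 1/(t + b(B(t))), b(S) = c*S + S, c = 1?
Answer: 102/13 ≈ 7.8462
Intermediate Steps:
B(k) = k²
b(S) = 2*S (b(S) = 1*S + S = S + S = 2*S)
T(t) = 9/(t + 2*t²)
9 + T(z(2, 5))*(-10) = 9 + (9/(6*(1 + 2*6)))*(-10) = 9 + (9*(⅙)/(1 + 12))*(-10) = 9 + (9*(⅙)/13)*(-10) = 9 + (9*(⅙)*(1/13))*(-10) = 9 + (3/26)*(-10) = 9 - 15/13 = 102/13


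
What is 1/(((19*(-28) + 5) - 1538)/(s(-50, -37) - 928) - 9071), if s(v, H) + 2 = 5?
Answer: -185/1677722 ≈ -0.00011027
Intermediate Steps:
s(v, H) = 3 (s(v, H) = -2 + 5 = 3)
1/(((19*(-28) + 5) - 1538)/(s(-50, -37) - 928) - 9071) = 1/(((19*(-28) + 5) - 1538)/(3 - 928) - 9071) = 1/(((-532 + 5) - 1538)/(-925) - 9071) = 1/((-527 - 1538)*(-1/925) - 9071) = 1/(-2065*(-1/925) - 9071) = 1/(413/185 - 9071) = 1/(-1677722/185) = -185/1677722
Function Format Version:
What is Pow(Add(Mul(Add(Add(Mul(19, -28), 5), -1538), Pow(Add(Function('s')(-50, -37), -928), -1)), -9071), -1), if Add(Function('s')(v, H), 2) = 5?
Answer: Rational(-185, 1677722) ≈ -0.00011027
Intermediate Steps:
Function('s')(v, H) = 3 (Function('s')(v, H) = Add(-2, 5) = 3)
Pow(Add(Mul(Add(Add(Mul(19, -28), 5), -1538), Pow(Add(Function('s')(-50, -37), -928), -1)), -9071), -1) = Pow(Add(Mul(Add(Add(Mul(19, -28), 5), -1538), Pow(Add(3, -928), -1)), -9071), -1) = Pow(Add(Mul(Add(Add(-532, 5), -1538), Pow(-925, -1)), -9071), -1) = Pow(Add(Mul(Add(-527, -1538), Rational(-1, 925)), -9071), -1) = Pow(Add(Mul(-2065, Rational(-1, 925)), -9071), -1) = Pow(Add(Rational(413, 185), -9071), -1) = Pow(Rational(-1677722, 185), -1) = Rational(-185, 1677722)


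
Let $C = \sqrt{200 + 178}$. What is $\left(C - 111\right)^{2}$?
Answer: $12699 - 666 \sqrt{42} \approx 8382.8$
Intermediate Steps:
$C = 3 \sqrt{42}$ ($C = \sqrt{378} = 3 \sqrt{42} \approx 19.442$)
$\left(C - 111\right)^{2} = \left(3 \sqrt{42} - 111\right)^{2} = \left(-111 + 3 \sqrt{42}\right)^{2}$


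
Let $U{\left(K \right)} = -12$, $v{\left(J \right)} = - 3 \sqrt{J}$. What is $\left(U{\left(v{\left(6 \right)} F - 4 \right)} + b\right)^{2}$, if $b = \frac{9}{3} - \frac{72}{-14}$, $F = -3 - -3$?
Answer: $\frac{729}{49} \approx 14.878$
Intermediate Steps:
$F = 0$ ($F = -3 + 3 = 0$)
$b = \frac{57}{7}$ ($b = 9 \cdot \frac{1}{3} - - \frac{36}{7} = 3 + \frac{36}{7} = \frac{57}{7} \approx 8.1429$)
$\left(U{\left(v{\left(6 \right)} F - 4 \right)} + b\right)^{2} = \left(-12 + \frac{57}{7}\right)^{2} = \left(- \frac{27}{7}\right)^{2} = \frac{729}{49}$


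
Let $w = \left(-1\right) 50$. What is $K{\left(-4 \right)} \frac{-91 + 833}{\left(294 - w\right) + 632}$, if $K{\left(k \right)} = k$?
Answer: $- \frac{371}{122} \approx -3.041$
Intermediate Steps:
$w = -50$
$K{\left(-4 \right)} \frac{-91 + 833}{\left(294 - w\right) + 632} = - 4 \frac{-91 + 833}{\left(294 - -50\right) + 632} = - 4 \frac{742}{\left(294 + 50\right) + 632} = - 4 \frac{742}{344 + 632} = - 4 \cdot \frac{742}{976} = - 4 \cdot 742 \cdot \frac{1}{976} = \left(-4\right) \frac{371}{488} = - \frac{371}{122}$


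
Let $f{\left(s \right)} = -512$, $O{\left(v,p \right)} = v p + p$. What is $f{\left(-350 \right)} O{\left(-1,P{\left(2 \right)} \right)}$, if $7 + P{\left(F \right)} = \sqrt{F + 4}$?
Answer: $0$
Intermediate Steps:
$P{\left(F \right)} = -7 + \sqrt{4 + F}$ ($P{\left(F \right)} = -7 + \sqrt{F + 4} = -7 + \sqrt{4 + F}$)
$O{\left(v,p \right)} = p + p v$ ($O{\left(v,p \right)} = p v + p = p + p v$)
$f{\left(-350 \right)} O{\left(-1,P{\left(2 \right)} \right)} = - 512 \left(-7 + \sqrt{4 + 2}\right) \left(1 - 1\right) = - 512 \left(-7 + \sqrt{6}\right) 0 = \left(-512\right) 0 = 0$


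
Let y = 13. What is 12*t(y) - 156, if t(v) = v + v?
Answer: 156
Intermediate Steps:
t(v) = 2*v
12*t(y) - 156 = 12*(2*13) - 156 = 12*26 - 156 = 312 - 156 = 156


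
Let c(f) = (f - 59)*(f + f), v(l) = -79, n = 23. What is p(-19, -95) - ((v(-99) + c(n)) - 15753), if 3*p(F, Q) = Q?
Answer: 52369/3 ≈ 17456.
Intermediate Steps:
p(F, Q) = Q/3
c(f) = 2*f*(-59 + f) (c(f) = (-59 + f)*(2*f) = 2*f*(-59 + f))
p(-19, -95) - ((v(-99) + c(n)) - 15753) = (1/3)*(-95) - ((-79 + 2*23*(-59 + 23)) - 15753) = -95/3 - ((-79 + 2*23*(-36)) - 15753) = -95/3 - ((-79 - 1656) - 15753) = -95/3 - (-1735 - 15753) = -95/3 - 1*(-17488) = -95/3 + 17488 = 52369/3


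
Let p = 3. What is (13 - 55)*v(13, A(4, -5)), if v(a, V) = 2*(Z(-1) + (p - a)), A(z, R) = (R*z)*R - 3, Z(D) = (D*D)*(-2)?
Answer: 1008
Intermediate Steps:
Z(D) = -2*D² (Z(D) = D²*(-2) = -2*D²)
A(z, R) = -3 + z*R² (A(z, R) = z*R² - 3 = -3 + z*R²)
v(a, V) = 2 - 2*a (v(a, V) = 2*(-2*(-1)² + (3 - a)) = 2*(-2*1 + (3 - a)) = 2*(-2 + (3 - a)) = 2*(1 - a) = 2 - 2*a)
(13 - 55)*v(13, A(4, -5)) = (13 - 55)*(2 - 2*13) = -42*(2 - 26) = -42*(-24) = 1008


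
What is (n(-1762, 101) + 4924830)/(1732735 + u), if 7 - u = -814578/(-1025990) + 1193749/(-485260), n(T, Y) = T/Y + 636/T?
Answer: 21817479540537238304600/7676252006825390003643 ≈ 2.8422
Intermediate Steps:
n(T, Y) = 636/T + T/Y
u = 431459576803/49787190740 (u = 7 - (-814578/(-1025990) + 1193749/(-485260)) = 7 - (-814578*(-1/1025990) + 1193749*(-1/485260)) = 7 - (407289/512995 - 1193749/485260) = 7 - 1*(-82949241623/49787190740) = 7 + 82949241623/49787190740 = 431459576803/49787190740 ≈ 8.6661)
(n(-1762, 101) + 4924830)/(1732735 + u) = ((636/(-1762) - 1762/101) + 4924830)/(1732735 + 431459576803/49787190740) = ((636*(-1/1762) - 1762*1/101) + 4924830)/(86268439406450703/49787190740) = ((-318/881 - 1762/101) + 4924830)*(49787190740/86268439406450703) = (-1584440/88981 + 4924830)*(49787190740/86268439406450703) = (438214713790/88981)*(49787190740/86268439406450703) = 21817479540537238304600/7676252006825390003643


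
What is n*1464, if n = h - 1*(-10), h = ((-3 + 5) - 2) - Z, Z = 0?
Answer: 14640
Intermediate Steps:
h = 0 (h = ((-3 + 5) - 2) - 1*0 = (2 - 2) + 0 = 0 + 0 = 0)
n = 10 (n = 0 - 1*(-10) = 0 + 10 = 10)
n*1464 = 10*1464 = 14640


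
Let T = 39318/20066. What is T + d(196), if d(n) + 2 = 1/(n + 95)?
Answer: -108404/2919603 ≈ -0.037130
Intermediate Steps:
T = 19659/10033 (T = 39318*(1/20066) = 19659/10033 ≈ 1.9594)
d(n) = -2 + 1/(95 + n) (d(n) = -2 + 1/(n + 95) = -2 + 1/(95 + n))
T + d(196) = 19659/10033 + (-189 - 2*196)/(95 + 196) = 19659/10033 + (-189 - 392)/291 = 19659/10033 + (1/291)*(-581) = 19659/10033 - 581/291 = -108404/2919603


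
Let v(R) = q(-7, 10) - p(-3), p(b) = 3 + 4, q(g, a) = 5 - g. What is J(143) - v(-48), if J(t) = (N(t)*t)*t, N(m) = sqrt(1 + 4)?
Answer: -5 + 20449*sqrt(5) ≈ 45720.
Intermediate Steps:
p(b) = 7
v(R) = 5 (v(R) = (5 - 1*(-7)) - 1*7 = (5 + 7) - 7 = 12 - 7 = 5)
N(m) = sqrt(5)
J(t) = sqrt(5)*t**2 (J(t) = (sqrt(5)*t)*t = (t*sqrt(5))*t = sqrt(5)*t**2)
J(143) - v(-48) = sqrt(5)*143**2 - 1*5 = sqrt(5)*20449 - 5 = 20449*sqrt(5) - 5 = -5 + 20449*sqrt(5)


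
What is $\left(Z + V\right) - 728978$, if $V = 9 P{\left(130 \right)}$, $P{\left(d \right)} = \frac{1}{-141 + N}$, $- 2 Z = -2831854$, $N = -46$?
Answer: $\frac{128459454}{187} \approx 6.8695 \cdot 10^{5}$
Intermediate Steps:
$Z = 1415927$ ($Z = \left(- \frac{1}{2}\right) \left(-2831854\right) = 1415927$)
$P{\left(d \right)} = - \frac{1}{187}$ ($P{\left(d \right)} = \frac{1}{-141 - 46} = \frac{1}{-187} = - \frac{1}{187}$)
$V = - \frac{9}{187}$ ($V = 9 \left(- \frac{1}{187}\right) = - \frac{9}{187} \approx -0.048128$)
$\left(Z + V\right) - 728978 = \left(1415927 - \frac{9}{187}\right) - 728978 = \frac{264778340}{187} - 728978 = \frac{128459454}{187}$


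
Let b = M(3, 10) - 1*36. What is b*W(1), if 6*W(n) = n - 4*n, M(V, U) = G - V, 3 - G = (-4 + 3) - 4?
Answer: 31/2 ≈ 15.500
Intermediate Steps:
G = 8 (G = 3 - ((-4 + 3) - 4) = 3 - (-1 - 4) = 3 - 1*(-5) = 3 + 5 = 8)
M(V, U) = 8 - V
W(n) = -n/2 (W(n) = (n - 4*n)/6 = (-3*n)/6 = -n/2)
b = -31 (b = (8 - 1*3) - 1*36 = (8 - 3) - 36 = 5 - 36 = -31)
b*W(1) = -(-31)/2 = -31*(-1/2) = 31/2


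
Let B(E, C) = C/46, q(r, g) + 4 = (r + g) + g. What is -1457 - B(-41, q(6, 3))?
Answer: -33515/23 ≈ -1457.2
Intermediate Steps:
q(r, g) = -4 + r + 2*g (q(r, g) = -4 + ((r + g) + g) = -4 + ((g + r) + g) = -4 + (r + 2*g) = -4 + r + 2*g)
B(E, C) = C/46 (B(E, C) = C*(1/46) = C/46)
-1457 - B(-41, q(6, 3)) = -1457 - (-4 + 6 + 2*3)/46 = -1457 - (-4 + 6 + 6)/46 = -1457 - 8/46 = -1457 - 1*4/23 = -1457 - 4/23 = -33515/23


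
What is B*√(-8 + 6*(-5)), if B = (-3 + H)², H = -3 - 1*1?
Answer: 49*I*√38 ≈ 302.06*I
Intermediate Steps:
H = -4 (H = -3 - 1 = -4)
B = 49 (B = (-3 - 4)² = (-7)² = 49)
B*√(-8 + 6*(-5)) = 49*√(-8 + 6*(-5)) = 49*√(-8 - 30) = 49*√(-38) = 49*(I*√38) = 49*I*√38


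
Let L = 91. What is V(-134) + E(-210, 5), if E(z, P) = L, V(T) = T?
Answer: -43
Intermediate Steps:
E(z, P) = 91
V(-134) + E(-210, 5) = -134 + 91 = -43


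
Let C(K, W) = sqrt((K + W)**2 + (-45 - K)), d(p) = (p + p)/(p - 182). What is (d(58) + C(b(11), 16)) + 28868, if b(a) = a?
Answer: 894879/31 + sqrt(673) ≈ 28893.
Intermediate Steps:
d(p) = 2*p/(-182 + p) (d(p) = (2*p)/(-182 + p) = 2*p/(-182 + p))
C(K, W) = sqrt(-45 + (K + W)**2 - K)
(d(58) + C(b(11), 16)) + 28868 = (2*58/(-182 + 58) + sqrt(-45 + (11 + 16)**2 - 1*11)) + 28868 = (2*58/(-124) + sqrt(-45 + 27**2 - 11)) + 28868 = (2*58*(-1/124) + sqrt(-45 + 729 - 11)) + 28868 = (-29/31 + sqrt(673)) + 28868 = 894879/31 + sqrt(673)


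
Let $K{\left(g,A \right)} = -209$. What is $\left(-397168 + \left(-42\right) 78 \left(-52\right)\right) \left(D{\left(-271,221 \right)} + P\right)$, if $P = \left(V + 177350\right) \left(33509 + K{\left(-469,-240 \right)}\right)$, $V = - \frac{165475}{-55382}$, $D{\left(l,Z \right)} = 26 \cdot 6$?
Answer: $- \frac{37093266628767169536}{27691} \approx -1.3395 \cdot 10^{15}$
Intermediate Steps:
$D{\left(l,Z \right)} = 156$
$V = \frac{165475}{55382}$ ($V = \left(-165475\right) \left(- \frac{1}{55382}\right) = \frac{165475}{55382} \approx 2.9879$)
$P = \frac{163539016863750}{27691}$ ($P = \left(\frac{165475}{55382} + 177350\right) \left(33509 - 209\right) = \frac{9822163175}{55382} \cdot 33300 = \frac{163539016863750}{27691} \approx 5.9059 \cdot 10^{9}$)
$\left(-397168 + \left(-42\right) 78 \left(-52\right)\right) \left(D{\left(-271,221 \right)} + P\right) = \left(-397168 + \left(-42\right) 78 \left(-52\right)\right) \left(156 + \frac{163539016863750}{27691}\right) = \left(-397168 - -170352\right) \frac{163539021183546}{27691} = \left(-397168 + 170352\right) \frac{163539021183546}{27691} = \left(-226816\right) \frac{163539021183546}{27691} = - \frac{37093266628767169536}{27691}$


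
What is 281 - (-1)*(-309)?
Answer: -28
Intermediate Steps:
281 - (-1)*(-309) = 281 - 1*309 = 281 - 309 = -28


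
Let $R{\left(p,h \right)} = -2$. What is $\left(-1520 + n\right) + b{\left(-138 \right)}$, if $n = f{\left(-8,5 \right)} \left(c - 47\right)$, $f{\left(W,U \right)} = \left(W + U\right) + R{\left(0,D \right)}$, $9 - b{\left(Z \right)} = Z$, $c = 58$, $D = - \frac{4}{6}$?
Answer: $-1428$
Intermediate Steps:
$D = - \frac{2}{3}$ ($D = \left(-4\right) \frac{1}{6} = - \frac{2}{3} \approx -0.66667$)
$b{\left(Z \right)} = 9 - Z$
$f{\left(W,U \right)} = -2 + U + W$ ($f{\left(W,U \right)} = \left(W + U\right) - 2 = \left(U + W\right) - 2 = -2 + U + W$)
$n = -55$ ($n = \left(-2 + 5 - 8\right) \left(58 - 47\right) = \left(-5\right) 11 = -55$)
$\left(-1520 + n\right) + b{\left(-138 \right)} = \left(-1520 - 55\right) + \left(9 - -138\right) = -1575 + \left(9 + 138\right) = -1575 + 147 = -1428$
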